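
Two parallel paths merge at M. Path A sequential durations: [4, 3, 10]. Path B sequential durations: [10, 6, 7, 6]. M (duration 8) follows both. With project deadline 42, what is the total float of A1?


Forward pass: ES(A1) = sum of predecessors on chain A = 0
EF = ES + duration = 0 + 4 = 4
Backward pass: LF(M) = deadline = 42; LS(M) = 42 - 8 = 34
LF(A1) = LS(M) - sum(successors on chain A) = 34 - 13 = 21
LS = LF - duration = 21 - 4 = 17
Total float = LS - ES = 17 - 0 = 17

17


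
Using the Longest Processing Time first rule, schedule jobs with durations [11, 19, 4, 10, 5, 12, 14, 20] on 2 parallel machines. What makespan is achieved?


Sort jobs in decreasing order (LPT): [20, 19, 14, 12, 11, 10, 5, 4]
Assign each job to the least loaded machine:
  Machine 1: jobs [20, 12, 11, 5], load = 48
  Machine 2: jobs [19, 14, 10, 4], load = 47
Makespan = max load = 48

48


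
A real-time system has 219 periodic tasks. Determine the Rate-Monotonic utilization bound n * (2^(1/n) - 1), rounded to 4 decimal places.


Compute 2^(1/219) = 1.0031700697
Subtract 1: 1.0031700697 - 1 = 0.0031700697
Multiply by n: 219 * 0.0031700697 = 0.6942452643
Round to 4 dp: 0.6942

0.6942


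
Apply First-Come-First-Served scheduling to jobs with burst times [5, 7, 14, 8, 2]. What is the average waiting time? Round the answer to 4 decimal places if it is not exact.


FCFS order (as given): [5, 7, 14, 8, 2]
Waiting times:
  Job 1: wait = 0
  Job 2: wait = 5
  Job 3: wait = 12
  Job 4: wait = 26
  Job 5: wait = 34
Sum of waiting times = 77
Average waiting time = 77/5 = 15.4

15.4


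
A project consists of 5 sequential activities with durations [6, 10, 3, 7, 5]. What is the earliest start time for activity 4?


Activity 4 starts after activities 1 through 3 complete.
Predecessor durations: [6, 10, 3]
ES = 6 + 10 + 3 = 19

19


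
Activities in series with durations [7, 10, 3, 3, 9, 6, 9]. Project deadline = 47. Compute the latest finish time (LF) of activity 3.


LF(activity 3) = deadline - sum of successor durations
Successors: activities 4 through 7 with durations [3, 9, 6, 9]
Sum of successor durations = 27
LF = 47 - 27 = 20

20


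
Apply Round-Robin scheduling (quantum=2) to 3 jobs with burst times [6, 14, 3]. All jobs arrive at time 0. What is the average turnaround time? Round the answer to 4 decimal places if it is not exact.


Time quantum = 2
Execution trace:
  J1 runs 2 units, time = 2
  J2 runs 2 units, time = 4
  J3 runs 2 units, time = 6
  J1 runs 2 units, time = 8
  J2 runs 2 units, time = 10
  J3 runs 1 units, time = 11
  J1 runs 2 units, time = 13
  J2 runs 2 units, time = 15
  J2 runs 2 units, time = 17
  J2 runs 2 units, time = 19
  J2 runs 2 units, time = 21
  J2 runs 2 units, time = 23
Finish times: [13, 23, 11]
Average turnaround = 47/3 = 15.6667

15.6667


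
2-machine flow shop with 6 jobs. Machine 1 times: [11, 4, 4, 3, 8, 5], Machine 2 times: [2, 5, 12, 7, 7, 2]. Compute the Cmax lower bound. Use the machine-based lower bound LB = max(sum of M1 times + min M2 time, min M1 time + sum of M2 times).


LB1 = sum(M1 times) + min(M2 times) = 35 + 2 = 37
LB2 = min(M1 times) + sum(M2 times) = 3 + 35 = 38
Lower bound = max(LB1, LB2) = max(37, 38) = 38

38


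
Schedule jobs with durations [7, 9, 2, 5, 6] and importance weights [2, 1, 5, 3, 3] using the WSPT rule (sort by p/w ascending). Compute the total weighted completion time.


Compute p/w ratios and sort ascending (WSPT): [(2, 5), (5, 3), (6, 3), (7, 2), (9, 1)]
Compute weighted completion times:
  Job (p=2,w=5): C=2, w*C=5*2=10
  Job (p=5,w=3): C=7, w*C=3*7=21
  Job (p=6,w=3): C=13, w*C=3*13=39
  Job (p=7,w=2): C=20, w*C=2*20=40
  Job (p=9,w=1): C=29, w*C=1*29=29
Total weighted completion time = 139

139


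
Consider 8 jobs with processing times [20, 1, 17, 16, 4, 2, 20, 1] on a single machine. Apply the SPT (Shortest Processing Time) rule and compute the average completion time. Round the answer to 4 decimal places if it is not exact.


Sort jobs by processing time (SPT order): [1, 1, 2, 4, 16, 17, 20, 20]
Compute completion times sequentially:
  Job 1: processing = 1, completes at 1
  Job 2: processing = 1, completes at 2
  Job 3: processing = 2, completes at 4
  Job 4: processing = 4, completes at 8
  Job 5: processing = 16, completes at 24
  Job 6: processing = 17, completes at 41
  Job 7: processing = 20, completes at 61
  Job 8: processing = 20, completes at 81
Sum of completion times = 222
Average completion time = 222/8 = 27.75

27.75


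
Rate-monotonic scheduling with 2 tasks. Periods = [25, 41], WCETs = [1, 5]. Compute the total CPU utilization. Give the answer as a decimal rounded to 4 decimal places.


Compute individual utilizations (exact fractions):
  Task 1: C/T = 1/25 (approx. 0.04)
  Task 2: C/T = 5/41 (approx. 0.122)
Total utilization U = 1/25 + 5/41 = 166/1025
Rounded to 4 decimal places: U = 0.1620
RM (Liu & Layland) bound for 2 tasks = 0.828427; compare with U = 166/1025 (approx. 0.161951)
U <= bound, so schedulable by RM sufficient condition.

0.1620


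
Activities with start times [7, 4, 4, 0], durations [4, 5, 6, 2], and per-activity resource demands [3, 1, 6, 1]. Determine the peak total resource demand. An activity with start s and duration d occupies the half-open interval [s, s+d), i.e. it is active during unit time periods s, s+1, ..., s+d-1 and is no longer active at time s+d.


Each activity i is active on [start_i, start_i + duration_i).
Compute total resource usage per time slot:
  t=0: active resources = [1], total = 1
  t=1: active resources = [1], total = 1
  t=2: active resources = [], total = 0
  t=3: active resources = [], total = 0
  t=4: active resources = [1, 6], total = 7
  t=5: active resources = [1, 6], total = 7
  t=6: active resources = [1, 6], total = 7
  t=7: active resources = [3, 1, 6], total = 10
  t=8: active resources = [3, 1, 6], total = 10
  t=9: active resources = [3, 6], total = 9
  t=10: active resources = [3], total = 3
Peak resource demand = 10

10


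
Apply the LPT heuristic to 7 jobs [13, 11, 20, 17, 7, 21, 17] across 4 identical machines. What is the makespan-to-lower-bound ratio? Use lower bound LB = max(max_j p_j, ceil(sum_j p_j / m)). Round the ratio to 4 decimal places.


LPT order: [21, 20, 17, 17, 13, 11, 7]
Machine loads after assignment: [21, 27, 30, 28]
LPT makespan = 30
Lower bound = max(max_job, ceil(total/4)) = max(21, 27) = 27
Ratio = 30 / 27 = 1.1111

1.1111


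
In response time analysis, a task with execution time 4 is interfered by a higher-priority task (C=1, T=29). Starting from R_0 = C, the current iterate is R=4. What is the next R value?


R_next = C + ceil(R_prev / T_hp) * C_hp
ceil(4 / 29) = ceil(0.1379) = 1
Interference = 1 * 1 = 1
R_next = 4 + 1 = 5

5


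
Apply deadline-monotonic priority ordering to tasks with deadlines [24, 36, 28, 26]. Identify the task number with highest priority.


Sort tasks by relative deadline (ascending):
  Task 1: deadline = 24
  Task 4: deadline = 26
  Task 3: deadline = 28
  Task 2: deadline = 36
Priority order (highest first): [1, 4, 3, 2]
Highest priority task = 1

1


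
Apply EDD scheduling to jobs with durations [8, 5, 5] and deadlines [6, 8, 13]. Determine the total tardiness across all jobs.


Sort by due date (EDD order): [(8, 6), (5, 8), (5, 13)]
Compute completion times and tardiness:
  Job 1: p=8, d=6, C=8, tardiness=max(0,8-6)=2
  Job 2: p=5, d=8, C=13, tardiness=max(0,13-8)=5
  Job 3: p=5, d=13, C=18, tardiness=max(0,18-13)=5
Total tardiness = 12

12


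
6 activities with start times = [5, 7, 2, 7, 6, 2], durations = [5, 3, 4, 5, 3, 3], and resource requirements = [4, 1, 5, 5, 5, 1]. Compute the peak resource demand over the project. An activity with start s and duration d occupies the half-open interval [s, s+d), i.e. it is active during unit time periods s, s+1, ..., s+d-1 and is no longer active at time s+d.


Each activity i is active on [start_i, start_i + duration_i).
Compute total resource usage per time slot:
  t=0: active resources = [], total = 0
  t=1: active resources = [], total = 0
  t=2: active resources = [5, 1], total = 6
  t=3: active resources = [5, 1], total = 6
  t=4: active resources = [5, 1], total = 6
  t=5: active resources = [4, 5], total = 9
  t=6: active resources = [4, 5], total = 9
  t=7: active resources = [4, 1, 5, 5], total = 15
  t=8: active resources = [4, 1, 5, 5], total = 15
  t=9: active resources = [4, 1, 5], total = 10
  t=10: active resources = [5], total = 5
  t=11: active resources = [5], total = 5
Peak resource demand = 15

15


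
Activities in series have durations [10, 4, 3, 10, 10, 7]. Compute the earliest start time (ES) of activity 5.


Activity 5 starts after activities 1 through 4 complete.
Predecessor durations: [10, 4, 3, 10]
ES = 10 + 4 + 3 + 10 = 27

27


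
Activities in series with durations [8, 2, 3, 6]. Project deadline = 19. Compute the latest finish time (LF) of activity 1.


LF(activity 1) = deadline - sum of successor durations
Successors: activities 2 through 4 with durations [2, 3, 6]
Sum of successor durations = 11
LF = 19 - 11 = 8

8


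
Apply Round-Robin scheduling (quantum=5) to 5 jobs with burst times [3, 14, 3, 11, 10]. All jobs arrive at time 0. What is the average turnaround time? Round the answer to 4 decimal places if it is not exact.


Time quantum = 5
Execution trace:
  J1 runs 3 units, time = 3
  J2 runs 5 units, time = 8
  J3 runs 3 units, time = 11
  J4 runs 5 units, time = 16
  J5 runs 5 units, time = 21
  J2 runs 5 units, time = 26
  J4 runs 5 units, time = 31
  J5 runs 5 units, time = 36
  J2 runs 4 units, time = 40
  J4 runs 1 units, time = 41
Finish times: [3, 40, 11, 41, 36]
Average turnaround = 131/5 = 26.2

26.2


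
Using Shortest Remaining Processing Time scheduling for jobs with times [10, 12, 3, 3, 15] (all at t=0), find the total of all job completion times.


Since all jobs arrive at t=0, SRPT equals SPT ordering.
SPT order: [3, 3, 10, 12, 15]
Completion times:
  Job 1: p=3, C=3
  Job 2: p=3, C=6
  Job 3: p=10, C=16
  Job 4: p=12, C=28
  Job 5: p=15, C=43
Total completion time = 3 + 6 + 16 + 28 + 43 = 96

96


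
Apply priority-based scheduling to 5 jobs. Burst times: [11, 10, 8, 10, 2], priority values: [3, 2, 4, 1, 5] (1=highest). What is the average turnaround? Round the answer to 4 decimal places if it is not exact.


Sort by priority (ascending = highest first):
Order: [(1, 10), (2, 10), (3, 11), (4, 8), (5, 2)]
Completion times:
  Priority 1, burst=10, C=10
  Priority 2, burst=10, C=20
  Priority 3, burst=11, C=31
  Priority 4, burst=8, C=39
  Priority 5, burst=2, C=41
Average turnaround = 141/5 = 28.2

28.2


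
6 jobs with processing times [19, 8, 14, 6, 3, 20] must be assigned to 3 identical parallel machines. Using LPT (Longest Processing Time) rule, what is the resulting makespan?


Sort jobs in decreasing order (LPT): [20, 19, 14, 8, 6, 3]
Assign each job to the least loaded machine:
  Machine 1: jobs [20, 3], load = 23
  Machine 2: jobs [19, 6], load = 25
  Machine 3: jobs [14, 8], load = 22
Makespan = max load = 25

25


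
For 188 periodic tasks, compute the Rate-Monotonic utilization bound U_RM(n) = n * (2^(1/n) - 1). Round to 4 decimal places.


Compute 2^(1/188) = 1.0036937583
Subtract 1: 1.0036937583 - 1 = 0.0036937583
Multiply by n: 188 * 0.0036937583 = 0.6944265604
Round to 4 dp: 0.6944

0.6944


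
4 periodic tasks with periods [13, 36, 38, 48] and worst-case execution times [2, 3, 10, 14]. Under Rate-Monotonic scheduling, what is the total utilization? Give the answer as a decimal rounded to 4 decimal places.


Compute individual utilizations (exact fractions):
  Task 1: C/T = 2/13 (approx. 0.1538)
  Task 2: C/T = 3/36 = 1/12 (approx. 0.0833)
  Task 3: C/T = 10/38 = 5/19 (approx. 0.2632)
  Task 4: C/T = 14/48 = 7/24 (approx. 0.2917)
Total utilization U = 2/13 + 1/12 + 5/19 + 7/24 = 1565/1976
Rounded to 4 decimal places: U = 0.7920
RM (Liu & Layland) bound for 4 tasks = 0.756828; compare with U = 1565/1976 (approx. 0.792004)
bound < U <= 1, so the RM sufficient condition is not met (inconclusive; an exact test such as response-time analysis is needed).

0.7920


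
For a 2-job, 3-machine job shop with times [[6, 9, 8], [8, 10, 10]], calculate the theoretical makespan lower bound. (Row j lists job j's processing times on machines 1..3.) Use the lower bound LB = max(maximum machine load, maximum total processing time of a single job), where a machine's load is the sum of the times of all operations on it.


Machine loads:
  Machine 1: 6 + 8 = 14
  Machine 2: 9 + 10 = 19
  Machine 3: 8 + 10 = 18
Max machine load = 19
Job totals:
  Job 1: 23
  Job 2: 28
Max job total = 28
Lower bound = max(19, 28) = 28

28


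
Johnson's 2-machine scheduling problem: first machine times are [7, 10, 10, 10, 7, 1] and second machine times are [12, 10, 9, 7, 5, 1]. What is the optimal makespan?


Apply Johnson's rule:
  Group 1 (a <= b): [(6, 1, 1), (1, 7, 12), (2, 10, 10)]
  Group 2 (a > b): [(3, 10, 9), (4, 10, 7), (5, 7, 5)]
Optimal job order: [6, 1, 2, 3, 4, 5]
Schedule:
  Job 6: M1 done at 1, M2 done at 2
  Job 1: M1 done at 8, M2 done at 20
  Job 2: M1 done at 18, M2 done at 30
  Job 3: M1 done at 28, M2 done at 39
  Job 4: M1 done at 38, M2 done at 46
  Job 5: M1 done at 45, M2 done at 51
Makespan = 51

51


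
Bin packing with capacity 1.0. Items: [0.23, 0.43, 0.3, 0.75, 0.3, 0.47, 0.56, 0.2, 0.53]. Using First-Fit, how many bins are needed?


Place items sequentially using First-Fit:
  Item 0.23 -> new Bin 1
  Item 0.43 -> Bin 1 (now 0.66)
  Item 0.3 -> Bin 1 (now 0.96)
  Item 0.75 -> new Bin 2
  Item 0.3 -> new Bin 3
  Item 0.47 -> Bin 3 (now 0.77)
  Item 0.56 -> new Bin 4
  Item 0.2 -> Bin 2 (now 0.95)
  Item 0.53 -> new Bin 5
Total bins used = 5

5


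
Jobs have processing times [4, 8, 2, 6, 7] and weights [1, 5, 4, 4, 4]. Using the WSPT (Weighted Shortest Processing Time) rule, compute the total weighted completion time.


Compute p/w ratios and sort ascending (WSPT): [(2, 4), (6, 4), (8, 5), (7, 4), (4, 1)]
Compute weighted completion times:
  Job (p=2,w=4): C=2, w*C=4*2=8
  Job (p=6,w=4): C=8, w*C=4*8=32
  Job (p=8,w=5): C=16, w*C=5*16=80
  Job (p=7,w=4): C=23, w*C=4*23=92
  Job (p=4,w=1): C=27, w*C=1*27=27
Total weighted completion time = 239

239


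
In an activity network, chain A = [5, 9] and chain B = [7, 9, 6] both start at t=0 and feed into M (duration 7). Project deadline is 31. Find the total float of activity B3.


Forward pass: ES(B3) = sum of predecessors on chain B = 16
EF = ES + duration = 16 + 6 = 22
Backward pass: LF(M) = deadline = 31; LS(M) = 31 - 7 = 24
LF(B3) = LS(M) - sum(successors on chain B) = 24 - 0 = 24
LS = LF - duration = 24 - 6 = 18
Total float = LS - ES = 18 - 16 = 2

2


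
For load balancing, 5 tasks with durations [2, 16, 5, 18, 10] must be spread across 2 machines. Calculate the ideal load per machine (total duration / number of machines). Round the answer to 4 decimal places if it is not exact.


Total processing time = 2 + 16 + 5 + 18 + 10 = 51
Number of machines = 2
Ideal balanced load = 51 / 2 = 25.5

25.5


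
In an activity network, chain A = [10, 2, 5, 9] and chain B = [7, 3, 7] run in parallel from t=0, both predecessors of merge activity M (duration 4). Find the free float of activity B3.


ES(B3) = sum of predecessors on chain B = 10
EF(B3) = ES + duration = 10 + 7 = 17
Successor of B3 is M. ES(M) = max(sum(A), sum(B)) = max(26, 17) = 26
Free float = ES(successor) - EF(current) = 26 - 17 = 9

9


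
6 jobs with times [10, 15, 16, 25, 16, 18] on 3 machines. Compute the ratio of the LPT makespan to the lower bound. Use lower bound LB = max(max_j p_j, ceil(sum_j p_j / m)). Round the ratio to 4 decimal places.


LPT order: [25, 18, 16, 16, 15, 10]
Machine loads after assignment: [35, 33, 32]
LPT makespan = 35
Lower bound = max(max_job, ceil(total/3)) = max(25, 34) = 34
Ratio = 35 / 34 = 1.0294

1.0294


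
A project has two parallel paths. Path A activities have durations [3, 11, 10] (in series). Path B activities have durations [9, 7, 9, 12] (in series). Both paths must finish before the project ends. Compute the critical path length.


Path A total = 3 + 11 + 10 = 24
Path B total = 9 + 7 + 9 + 12 = 37
Critical path = longest path = max(24, 37) = 37

37


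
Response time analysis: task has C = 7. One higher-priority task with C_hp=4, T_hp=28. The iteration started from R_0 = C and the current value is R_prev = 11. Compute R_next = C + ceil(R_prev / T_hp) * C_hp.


R_next = C + ceil(R_prev / T_hp) * C_hp
ceil(11 / 28) = ceil(0.3929) = 1
Interference = 1 * 4 = 4
R_next = 7 + 4 = 11
R_next = R_prev, so the iteration has converged (response time = 11).

11


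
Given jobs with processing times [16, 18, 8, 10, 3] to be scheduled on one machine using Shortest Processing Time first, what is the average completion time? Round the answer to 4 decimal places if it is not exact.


Sort jobs by processing time (SPT order): [3, 8, 10, 16, 18]
Compute completion times sequentially:
  Job 1: processing = 3, completes at 3
  Job 2: processing = 8, completes at 11
  Job 3: processing = 10, completes at 21
  Job 4: processing = 16, completes at 37
  Job 5: processing = 18, completes at 55
Sum of completion times = 127
Average completion time = 127/5 = 25.4

25.4


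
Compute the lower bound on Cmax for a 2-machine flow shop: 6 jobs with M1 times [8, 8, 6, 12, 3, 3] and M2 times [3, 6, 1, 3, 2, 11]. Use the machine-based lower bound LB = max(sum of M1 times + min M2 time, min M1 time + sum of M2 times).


LB1 = sum(M1 times) + min(M2 times) = 40 + 1 = 41
LB2 = min(M1 times) + sum(M2 times) = 3 + 26 = 29
Lower bound = max(LB1, LB2) = max(41, 29) = 41

41


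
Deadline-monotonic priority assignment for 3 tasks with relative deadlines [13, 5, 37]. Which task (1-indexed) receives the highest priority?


Sort tasks by relative deadline (ascending):
  Task 2: deadline = 5
  Task 1: deadline = 13
  Task 3: deadline = 37
Priority order (highest first): [2, 1, 3]
Highest priority task = 2

2


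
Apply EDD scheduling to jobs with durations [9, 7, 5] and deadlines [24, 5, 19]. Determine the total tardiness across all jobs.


Sort by due date (EDD order): [(7, 5), (5, 19), (9, 24)]
Compute completion times and tardiness:
  Job 1: p=7, d=5, C=7, tardiness=max(0,7-5)=2
  Job 2: p=5, d=19, C=12, tardiness=max(0,12-19)=0
  Job 3: p=9, d=24, C=21, tardiness=max(0,21-24)=0
Total tardiness = 2

2


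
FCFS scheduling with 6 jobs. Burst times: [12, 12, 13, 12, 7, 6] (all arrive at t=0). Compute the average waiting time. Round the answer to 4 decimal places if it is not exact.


FCFS order (as given): [12, 12, 13, 12, 7, 6]
Waiting times:
  Job 1: wait = 0
  Job 2: wait = 12
  Job 3: wait = 24
  Job 4: wait = 37
  Job 5: wait = 49
  Job 6: wait = 56
Sum of waiting times = 178
Average waiting time = 178/6 = 29.6667

29.6667


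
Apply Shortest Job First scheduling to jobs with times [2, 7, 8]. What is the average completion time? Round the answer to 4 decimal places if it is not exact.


SJF order (ascending): [2, 7, 8]
Completion times:
  Job 1: burst=2, C=2
  Job 2: burst=7, C=9
  Job 3: burst=8, C=17
Average completion = 28/3 = 9.3333

9.3333


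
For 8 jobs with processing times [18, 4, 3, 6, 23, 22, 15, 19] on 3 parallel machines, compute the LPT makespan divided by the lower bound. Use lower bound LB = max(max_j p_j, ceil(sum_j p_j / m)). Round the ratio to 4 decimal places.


LPT order: [23, 22, 19, 18, 15, 6, 4, 3]
Machine loads after assignment: [36, 37, 37]
LPT makespan = 37
Lower bound = max(max_job, ceil(total/3)) = max(23, 37) = 37
Ratio = 37 / 37 = 1.0

1.0


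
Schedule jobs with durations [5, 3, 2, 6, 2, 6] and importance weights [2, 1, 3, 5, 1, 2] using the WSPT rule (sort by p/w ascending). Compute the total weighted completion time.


Compute p/w ratios and sort ascending (WSPT): [(2, 3), (6, 5), (2, 1), (5, 2), (3, 1), (6, 2)]
Compute weighted completion times:
  Job (p=2,w=3): C=2, w*C=3*2=6
  Job (p=6,w=5): C=8, w*C=5*8=40
  Job (p=2,w=1): C=10, w*C=1*10=10
  Job (p=5,w=2): C=15, w*C=2*15=30
  Job (p=3,w=1): C=18, w*C=1*18=18
  Job (p=6,w=2): C=24, w*C=2*24=48
Total weighted completion time = 152

152


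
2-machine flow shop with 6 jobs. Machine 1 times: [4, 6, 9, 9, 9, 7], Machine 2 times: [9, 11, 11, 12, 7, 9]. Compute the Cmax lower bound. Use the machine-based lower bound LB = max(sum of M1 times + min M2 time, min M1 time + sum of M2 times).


LB1 = sum(M1 times) + min(M2 times) = 44 + 7 = 51
LB2 = min(M1 times) + sum(M2 times) = 4 + 59 = 63
Lower bound = max(LB1, LB2) = max(51, 63) = 63

63


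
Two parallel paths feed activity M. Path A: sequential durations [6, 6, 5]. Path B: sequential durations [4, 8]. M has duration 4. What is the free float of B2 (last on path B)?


ES(B2) = sum of predecessors on chain B = 4
EF(B2) = ES + duration = 4 + 8 = 12
Successor of B2 is M. ES(M) = max(sum(A), sum(B)) = max(17, 12) = 17
Free float = ES(successor) - EF(current) = 17 - 12 = 5

5


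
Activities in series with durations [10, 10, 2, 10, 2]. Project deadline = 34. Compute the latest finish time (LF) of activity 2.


LF(activity 2) = deadline - sum of successor durations
Successors: activities 3 through 5 with durations [2, 10, 2]
Sum of successor durations = 14
LF = 34 - 14 = 20

20


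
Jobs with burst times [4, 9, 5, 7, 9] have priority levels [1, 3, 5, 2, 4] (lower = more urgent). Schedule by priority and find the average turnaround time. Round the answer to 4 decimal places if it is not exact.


Sort by priority (ascending = highest first):
Order: [(1, 4), (2, 7), (3, 9), (4, 9), (5, 5)]
Completion times:
  Priority 1, burst=4, C=4
  Priority 2, burst=7, C=11
  Priority 3, burst=9, C=20
  Priority 4, burst=9, C=29
  Priority 5, burst=5, C=34
Average turnaround = 98/5 = 19.6

19.6


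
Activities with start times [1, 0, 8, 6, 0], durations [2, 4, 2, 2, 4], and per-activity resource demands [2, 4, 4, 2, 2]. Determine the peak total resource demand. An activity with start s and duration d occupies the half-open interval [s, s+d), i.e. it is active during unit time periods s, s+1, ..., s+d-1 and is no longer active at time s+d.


Each activity i is active on [start_i, start_i + duration_i).
Compute total resource usage per time slot:
  t=0: active resources = [4, 2], total = 6
  t=1: active resources = [2, 4, 2], total = 8
  t=2: active resources = [2, 4, 2], total = 8
  t=3: active resources = [4, 2], total = 6
  t=4: active resources = [], total = 0
  t=5: active resources = [], total = 0
  t=6: active resources = [2], total = 2
  t=7: active resources = [2], total = 2
  t=8: active resources = [4], total = 4
  t=9: active resources = [4], total = 4
Peak resource demand = 8

8


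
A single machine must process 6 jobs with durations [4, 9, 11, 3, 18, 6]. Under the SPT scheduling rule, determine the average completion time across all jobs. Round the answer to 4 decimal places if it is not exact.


Sort jobs by processing time (SPT order): [3, 4, 6, 9, 11, 18]
Compute completion times sequentially:
  Job 1: processing = 3, completes at 3
  Job 2: processing = 4, completes at 7
  Job 3: processing = 6, completes at 13
  Job 4: processing = 9, completes at 22
  Job 5: processing = 11, completes at 33
  Job 6: processing = 18, completes at 51
Sum of completion times = 129
Average completion time = 129/6 = 21.5

21.5


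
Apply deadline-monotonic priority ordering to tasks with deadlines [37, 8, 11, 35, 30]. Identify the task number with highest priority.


Sort tasks by relative deadline (ascending):
  Task 2: deadline = 8
  Task 3: deadline = 11
  Task 5: deadline = 30
  Task 4: deadline = 35
  Task 1: deadline = 37
Priority order (highest first): [2, 3, 5, 4, 1]
Highest priority task = 2

2


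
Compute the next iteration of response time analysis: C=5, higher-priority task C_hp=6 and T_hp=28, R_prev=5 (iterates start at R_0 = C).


R_next = C + ceil(R_prev / T_hp) * C_hp
ceil(5 / 28) = ceil(0.1786) = 1
Interference = 1 * 6 = 6
R_next = 5 + 6 = 11

11


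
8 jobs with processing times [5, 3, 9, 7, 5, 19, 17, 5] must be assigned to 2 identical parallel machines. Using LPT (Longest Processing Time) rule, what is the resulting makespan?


Sort jobs in decreasing order (LPT): [19, 17, 9, 7, 5, 5, 5, 3]
Assign each job to the least loaded machine:
  Machine 1: jobs [19, 7, 5, 5], load = 36
  Machine 2: jobs [17, 9, 5, 3], load = 34
Makespan = max load = 36

36


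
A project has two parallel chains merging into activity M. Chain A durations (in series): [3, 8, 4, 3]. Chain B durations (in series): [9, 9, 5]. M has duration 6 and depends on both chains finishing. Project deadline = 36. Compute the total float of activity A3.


Forward pass: ES(A3) = sum of predecessors on chain A = 11
EF = ES + duration = 11 + 4 = 15
Backward pass: LF(M) = deadline = 36; LS(M) = 36 - 6 = 30
LF(A3) = LS(M) - sum(successors on chain A) = 30 - 3 = 27
LS = LF - duration = 27 - 4 = 23
Total float = LS - ES = 23 - 11 = 12

12


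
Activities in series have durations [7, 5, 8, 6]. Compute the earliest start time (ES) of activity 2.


Activity 2 starts after activities 1 through 1 complete.
Predecessor durations: [7]
ES = 7 = 7

7


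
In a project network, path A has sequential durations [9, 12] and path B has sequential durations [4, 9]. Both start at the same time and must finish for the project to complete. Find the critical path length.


Path A total = 9 + 12 = 21
Path B total = 4 + 9 = 13
Critical path = longest path = max(21, 13) = 21

21


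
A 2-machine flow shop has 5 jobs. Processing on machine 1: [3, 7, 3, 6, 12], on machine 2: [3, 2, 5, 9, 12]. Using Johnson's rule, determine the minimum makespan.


Apply Johnson's rule:
  Group 1 (a <= b): [(1, 3, 3), (3, 3, 5), (4, 6, 9), (5, 12, 12)]
  Group 2 (a > b): [(2, 7, 2)]
Optimal job order: [1, 3, 4, 5, 2]
Schedule:
  Job 1: M1 done at 3, M2 done at 6
  Job 3: M1 done at 6, M2 done at 11
  Job 4: M1 done at 12, M2 done at 21
  Job 5: M1 done at 24, M2 done at 36
  Job 2: M1 done at 31, M2 done at 38
Makespan = 38

38


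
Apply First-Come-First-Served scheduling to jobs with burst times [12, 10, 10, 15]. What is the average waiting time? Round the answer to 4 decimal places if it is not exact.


FCFS order (as given): [12, 10, 10, 15]
Waiting times:
  Job 1: wait = 0
  Job 2: wait = 12
  Job 3: wait = 22
  Job 4: wait = 32
Sum of waiting times = 66
Average waiting time = 66/4 = 16.5

16.5


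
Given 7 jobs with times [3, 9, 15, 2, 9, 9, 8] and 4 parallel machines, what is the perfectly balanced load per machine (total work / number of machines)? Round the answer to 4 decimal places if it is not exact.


Total processing time = 3 + 9 + 15 + 2 + 9 + 9 + 8 = 55
Number of machines = 4
Ideal balanced load = 55 / 4 = 13.75

13.75


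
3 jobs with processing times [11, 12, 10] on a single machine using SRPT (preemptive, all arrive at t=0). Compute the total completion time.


Since all jobs arrive at t=0, SRPT equals SPT ordering.
SPT order: [10, 11, 12]
Completion times:
  Job 1: p=10, C=10
  Job 2: p=11, C=21
  Job 3: p=12, C=33
Total completion time = 10 + 21 + 33 = 64

64


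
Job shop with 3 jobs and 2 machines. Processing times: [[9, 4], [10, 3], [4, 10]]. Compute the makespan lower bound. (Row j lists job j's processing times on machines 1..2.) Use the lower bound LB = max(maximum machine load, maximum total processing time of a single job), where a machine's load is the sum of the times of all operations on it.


Machine loads:
  Machine 1: 9 + 10 + 4 = 23
  Machine 2: 4 + 3 + 10 = 17
Max machine load = 23
Job totals:
  Job 1: 13
  Job 2: 13
  Job 3: 14
Max job total = 14
Lower bound = max(23, 14) = 23

23


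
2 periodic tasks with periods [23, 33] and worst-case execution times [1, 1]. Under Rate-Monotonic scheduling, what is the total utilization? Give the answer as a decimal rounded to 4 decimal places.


Compute individual utilizations (exact fractions):
  Task 1: C/T = 1/23 (approx. 0.0435)
  Task 2: C/T = 1/33 (approx. 0.0303)
Total utilization U = 1/23 + 1/33 = 56/759
Rounded to 4 decimal places: U = 0.0738
RM (Liu & Layland) bound for 2 tasks = 0.828427; compare with U = 56/759 (approx. 0.073781)
U <= bound, so schedulable by RM sufficient condition.

0.0738


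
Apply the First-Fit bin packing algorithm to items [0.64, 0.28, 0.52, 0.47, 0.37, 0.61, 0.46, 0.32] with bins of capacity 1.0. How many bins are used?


Place items sequentially using First-Fit:
  Item 0.64 -> new Bin 1
  Item 0.28 -> Bin 1 (now 0.92)
  Item 0.52 -> new Bin 2
  Item 0.47 -> Bin 2 (now 0.99)
  Item 0.37 -> new Bin 3
  Item 0.61 -> Bin 3 (now 0.98)
  Item 0.46 -> new Bin 4
  Item 0.32 -> Bin 4 (now 0.78)
Total bins used = 4

4


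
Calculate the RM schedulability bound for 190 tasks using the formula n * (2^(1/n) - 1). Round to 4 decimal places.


Compute 2^(1/190) = 1.0036548056
Subtract 1: 1.0036548056 - 1 = 0.0036548056
Multiply by n: 190 * 0.0036548056 = 0.6944130640
Round to 4 dp: 0.6944

0.6944


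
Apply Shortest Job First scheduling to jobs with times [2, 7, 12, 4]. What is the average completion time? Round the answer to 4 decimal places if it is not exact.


SJF order (ascending): [2, 4, 7, 12]
Completion times:
  Job 1: burst=2, C=2
  Job 2: burst=4, C=6
  Job 3: burst=7, C=13
  Job 4: burst=12, C=25
Average completion = 46/4 = 11.5

11.5


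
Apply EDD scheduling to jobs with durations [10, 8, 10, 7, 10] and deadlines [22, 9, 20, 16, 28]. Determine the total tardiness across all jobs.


Sort by due date (EDD order): [(8, 9), (7, 16), (10, 20), (10, 22), (10, 28)]
Compute completion times and tardiness:
  Job 1: p=8, d=9, C=8, tardiness=max(0,8-9)=0
  Job 2: p=7, d=16, C=15, tardiness=max(0,15-16)=0
  Job 3: p=10, d=20, C=25, tardiness=max(0,25-20)=5
  Job 4: p=10, d=22, C=35, tardiness=max(0,35-22)=13
  Job 5: p=10, d=28, C=45, tardiness=max(0,45-28)=17
Total tardiness = 35

35


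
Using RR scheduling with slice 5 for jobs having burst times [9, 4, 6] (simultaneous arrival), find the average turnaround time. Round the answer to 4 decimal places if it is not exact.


Time quantum = 5
Execution trace:
  J1 runs 5 units, time = 5
  J2 runs 4 units, time = 9
  J3 runs 5 units, time = 14
  J1 runs 4 units, time = 18
  J3 runs 1 units, time = 19
Finish times: [18, 9, 19]
Average turnaround = 46/3 = 15.3333

15.3333


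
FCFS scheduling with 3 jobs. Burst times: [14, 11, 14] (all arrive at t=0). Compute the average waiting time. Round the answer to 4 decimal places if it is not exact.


FCFS order (as given): [14, 11, 14]
Waiting times:
  Job 1: wait = 0
  Job 2: wait = 14
  Job 3: wait = 25
Sum of waiting times = 39
Average waiting time = 39/3 = 13.0

13.0


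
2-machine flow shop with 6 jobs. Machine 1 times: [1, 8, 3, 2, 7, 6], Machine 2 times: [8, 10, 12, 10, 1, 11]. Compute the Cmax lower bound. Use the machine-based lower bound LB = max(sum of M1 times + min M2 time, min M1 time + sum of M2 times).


LB1 = sum(M1 times) + min(M2 times) = 27 + 1 = 28
LB2 = min(M1 times) + sum(M2 times) = 1 + 52 = 53
Lower bound = max(LB1, LB2) = max(28, 53) = 53

53


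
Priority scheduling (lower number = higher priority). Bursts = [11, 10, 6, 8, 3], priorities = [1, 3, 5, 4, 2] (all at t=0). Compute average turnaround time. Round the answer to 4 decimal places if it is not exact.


Sort by priority (ascending = highest first):
Order: [(1, 11), (2, 3), (3, 10), (4, 8), (5, 6)]
Completion times:
  Priority 1, burst=11, C=11
  Priority 2, burst=3, C=14
  Priority 3, burst=10, C=24
  Priority 4, burst=8, C=32
  Priority 5, burst=6, C=38
Average turnaround = 119/5 = 23.8

23.8


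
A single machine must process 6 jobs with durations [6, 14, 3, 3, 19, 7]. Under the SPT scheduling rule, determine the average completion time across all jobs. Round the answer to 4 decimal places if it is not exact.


Sort jobs by processing time (SPT order): [3, 3, 6, 7, 14, 19]
Compute completion times sequentially:
  Job 1: processing = 3, completes at 3
  Job 2: processing = 3, completes at 6
  Job 3: processing = 6, completes at 12
  Job 4: processing = 7, completes at 19
  Job 5: processing = 14, completes at 33
  Job 6: processing = 19, completes at 52
Sum of completion times = 125
Average completion time = 125/6 = 20.8333

20.8333


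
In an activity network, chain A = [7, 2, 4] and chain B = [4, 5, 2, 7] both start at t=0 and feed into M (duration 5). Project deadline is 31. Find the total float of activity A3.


Forward pass: ES(A3) = sum of predecessors on chain A = 9
EF = ES + duration = 9 + 4 = 13
Backward pass: LF(M) = deadline = 31; LS(M) = 31 - 5 = 26
LF(A3) = LS(M) - sum(successors on chain A) = 26 - 0 = 26
LS = LF - duration = 26 - 4 = 22
Total float = LS - ES = 22 - 9 = 13

13


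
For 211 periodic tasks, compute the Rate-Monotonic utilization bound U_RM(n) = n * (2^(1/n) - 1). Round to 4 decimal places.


Compute 2^(1/211) = 1.0032904594
Subtract 1: 1.0032904594 - 1 = 0.0032904594
Multiply by n: 211 * 0.0032904594 = 0.6942869334
Round to 4 dp: 0.6943

0.6943


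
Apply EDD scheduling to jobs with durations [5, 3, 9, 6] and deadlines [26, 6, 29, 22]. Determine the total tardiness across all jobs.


Sort by due date (EDD order): [(3, 6), (6, 22), (5, 26), (9, 29)]
Compute completion times and tardiness:
  Job 1: p=3, d=6, C=3, tardiness=max(0,3-6)=0
  Job 2: p=6, d=22, C=9, tardiness=max(0,9-22)=0
  Job 3: p=5, d=26, C=14, tardiness=max(0,14-26)=0
  Job 4: p=9, d=29, C=23, tardiness=max(0,23-29)=0
Total tardiness = 0

0


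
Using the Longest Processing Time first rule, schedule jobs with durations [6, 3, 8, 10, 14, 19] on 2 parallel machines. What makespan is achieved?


Sort jobs in decreasing order (LPT): [19, 14, 10, 8, 6, 3]
Assign each job to the least loaded machine:
  Machine 1: jobs [19, 8, 3], load = 30
  Machine 2: jobs [14, 10, 6], load = 30
Makespan = max load = 30

30


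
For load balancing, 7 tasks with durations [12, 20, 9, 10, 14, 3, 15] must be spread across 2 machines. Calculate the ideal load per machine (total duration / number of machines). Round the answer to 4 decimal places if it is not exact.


Total processing time = 12 + 20 + 9 + 10 + 14 + 3 + 15 = 83
Number of machines = 2
Ideal balanced load = 83 / 2 = 41.5

41.5


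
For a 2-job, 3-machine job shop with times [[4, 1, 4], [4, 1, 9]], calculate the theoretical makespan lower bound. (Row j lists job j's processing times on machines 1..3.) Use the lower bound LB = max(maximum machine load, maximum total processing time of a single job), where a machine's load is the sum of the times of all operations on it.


Machine loads:
  Machine 1: 4 + 4 = 8
  Machine 2: 1 + 1 = 2
  Machine 3: 4 + 9 = 13
Max machine load = 13
Job totals:
  Job 1: 9
  Job 2: 14
Max job total = 14
Lower bound = max(13, 14) = 14

14


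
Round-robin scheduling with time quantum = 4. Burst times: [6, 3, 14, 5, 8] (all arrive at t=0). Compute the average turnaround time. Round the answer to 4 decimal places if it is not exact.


Time quantum = 4
Execution trace:
  J1 runs 4 units, time = 4
  J2 runs 3 units, time = 7
  J3 runs 4 units, time = 11
  J4 runs 4 units, time = 15
  J5 runs 4 units, time = 19
  J1 runs 2 units, time = 21
  J3 runs 4 units, time = 25
  J4 runs 1 units, time = 26
  J5 runs 4 units, time = 30
  J3 runs 4 units, time = 34
  J3 runs 2 units, time = 36
Finish times: [21, 7, 36, 26, 30]
Average turnaround = 120/5 = 24.0

24.0


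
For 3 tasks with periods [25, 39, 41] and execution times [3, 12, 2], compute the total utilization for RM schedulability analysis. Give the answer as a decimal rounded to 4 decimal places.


Compute individual utilizations (exact fractions):
  Task 1: C/T = 3/25 (approx. 0.12)
  Task 2: C/T = 12/39 = 4/13 (approx. 0.3077)
  Task 3: C/T = 2/41 (approx. 0.0488)
Total utilization U = 3/25 + 4/13 + 2/41 = 6349/13325
Rounded to 4 decimal places: U = 0.4765
RM (Liu & Layland) bound for 3 tasks = 0.779763; compare with U = 6349/13325 (approx. 0.476473)
U <= bound, so schedulable by RM sufficient condition.

0.4765


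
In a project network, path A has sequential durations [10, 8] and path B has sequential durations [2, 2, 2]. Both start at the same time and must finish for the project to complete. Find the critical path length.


Path A total = 10 + 8 = 18
Path B total = 2 + 2 + 2 = 6
Critical path = longest path = max(18, 6) = 18

18


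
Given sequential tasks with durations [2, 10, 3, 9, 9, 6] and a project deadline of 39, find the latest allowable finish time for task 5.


LF(activity 5) = deadline - sum of successor durations
Successors: activities 6 through 6 with durations [6]
Sum of successor durations = 6
LF = 39 - 6 = 33

33


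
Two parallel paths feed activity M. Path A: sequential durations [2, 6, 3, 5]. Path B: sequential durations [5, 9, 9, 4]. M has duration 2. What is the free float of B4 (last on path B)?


ES(B4) = sum of predecessors on chain B = 23
EF(B4) = ES + duration = 23 + 4 = 27
Successor of B4 is M. ES(M) = max(sum(A), sum(B)) = max(16, 27) = 27
Free float = ES(successor) - EF(current) = 27 - 27 = 0

0


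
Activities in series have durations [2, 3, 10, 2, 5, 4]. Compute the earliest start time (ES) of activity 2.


Activity 2 starts after activities 1 through 1 complete.
Predecessor durations: [2]
ES = 2 = 2

2


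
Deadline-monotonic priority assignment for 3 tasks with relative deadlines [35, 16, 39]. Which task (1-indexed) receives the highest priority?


Sort tasks by relative deadline (ascending):
  Task 2: deadline = 16
  Task 1: deadline = 35
  Task 3: deadline = 39
Priority order (highest first): [2, 1, 3]
Highest priority task = 2

2


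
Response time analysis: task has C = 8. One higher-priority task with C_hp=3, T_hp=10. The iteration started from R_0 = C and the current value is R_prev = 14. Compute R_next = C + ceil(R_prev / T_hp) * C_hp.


R_next = C + ceil(R_prev / T_hp) * C_hp
ceil(14 / 10) = ceil(1.4) = 2
Interference = 2 * 3 = 6
R_next = 8 + 6 = 14
R_next = R_prev, so the iteration has converged (response time = 14).

14


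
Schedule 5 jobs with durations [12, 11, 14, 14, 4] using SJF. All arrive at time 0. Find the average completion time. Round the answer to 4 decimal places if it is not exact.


SJF order (ascending): [4, 11, 12, 14, 14]
Completion times:
  Job 1: burst=4, C=4
  Job 2: burst=11, C=15
  Job 3: burst=12, C=27
  Job 4: burst=14, C=41
  Job 5: burst=14, C=55
Average completion = 142/5 = 28.4

28.4


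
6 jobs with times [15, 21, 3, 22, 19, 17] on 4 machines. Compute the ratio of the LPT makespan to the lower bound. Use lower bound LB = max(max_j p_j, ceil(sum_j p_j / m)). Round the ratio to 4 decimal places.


LPT order: [22, 21, 19, 17, 15, 3]
Machine loads after assignment: [22, 21, 22, 32]
LPT makespan = 32
Lower bound = max(max_job, ceil(total/4)) = max(22, 25) = 25
Ratio = 32 / 25 = 1.28

1.28


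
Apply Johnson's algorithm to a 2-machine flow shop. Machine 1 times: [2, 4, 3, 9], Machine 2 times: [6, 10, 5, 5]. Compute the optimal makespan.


Apply Johnson's rule:
  Group 1 (a <= b): [(1, 2, 6), (3, 3, 5), (2, 4, 10)]
  Group 2 (a > b): [(4, 9, 5)]
Optimal job order: [1, 3, 2, 4]
Schedule:
  Job 1: M1 done at 2, M2 done at 8
  Job 3: M1 done at 5, M2 done at 13
  Job 2: M1 done at 9, M2 done at 23
  Job 4: M1 done at 18, M2 done at 28
Makespan = 28

28


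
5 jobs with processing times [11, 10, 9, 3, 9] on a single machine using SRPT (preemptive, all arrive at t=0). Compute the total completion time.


Since all jobs arrive at t=0, SRPT equals SPT ordering.
SPT order: [3, 9, 9, 10, 11]
Completion times:
  Job 1: p=3, C=3
  Job 2: p=9, C=12
  Job 3: p=9, C=21
  Job 4: p=10, C=31
  Job 5: p=11, C=42
Total completion time = 3 + 12 + 21 + 31 + 42 = 109

109


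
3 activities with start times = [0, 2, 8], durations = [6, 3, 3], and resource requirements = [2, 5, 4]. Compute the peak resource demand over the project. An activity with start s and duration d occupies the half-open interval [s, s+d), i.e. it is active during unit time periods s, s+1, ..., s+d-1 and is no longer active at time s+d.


Each activity i is active on [start_i, start_i + duration_i).
Compute total resource usage per time slot:
  t=0: active resources = [2], total = 2
  t=1: active resources = [2], total = 2
  t=2: active resources = [2, 5], total = 7
  t=3: active resources = [2, 5], total = 7
  t=4: active resources = [2, 5], total = 7
  t=5: active resources = [2], total = 2
  t=6: active resources = [], total = 0
  t=7: active resources = [], total = 0
  t=8: active resources = [4], total = 4
  t=9: active resources = [4], total = 4
  t=10: active resources = [4], total = 4
Peak resource demand = 7

7
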